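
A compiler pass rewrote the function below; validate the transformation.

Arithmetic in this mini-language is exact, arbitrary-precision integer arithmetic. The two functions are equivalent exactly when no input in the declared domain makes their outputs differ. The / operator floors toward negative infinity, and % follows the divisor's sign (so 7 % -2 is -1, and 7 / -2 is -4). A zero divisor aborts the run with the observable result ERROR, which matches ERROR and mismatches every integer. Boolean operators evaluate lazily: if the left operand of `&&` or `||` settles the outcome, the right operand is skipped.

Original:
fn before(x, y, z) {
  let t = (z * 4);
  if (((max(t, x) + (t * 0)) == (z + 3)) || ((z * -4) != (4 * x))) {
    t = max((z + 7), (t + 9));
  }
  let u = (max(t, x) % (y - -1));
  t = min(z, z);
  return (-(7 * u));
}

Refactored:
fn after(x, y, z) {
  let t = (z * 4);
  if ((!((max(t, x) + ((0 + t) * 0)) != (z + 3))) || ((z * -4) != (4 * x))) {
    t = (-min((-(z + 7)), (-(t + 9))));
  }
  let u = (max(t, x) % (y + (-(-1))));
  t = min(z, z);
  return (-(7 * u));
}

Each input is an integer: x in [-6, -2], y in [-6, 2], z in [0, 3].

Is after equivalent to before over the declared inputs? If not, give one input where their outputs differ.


Reading the diff, among the changes: constant usage differs, and boolean connective usage differs, and arithmetic usage differs, and min/max/abs usage differs, and comparison usage differs.
One worked example (x=-5, y=0, z=1) — before: t = 4; (((max(t, x) + (t * 0)) == (z + 3)) || ((z * -4) != (4 * x))) -> true; t = 13; u = 0; t = 1; return 0; after: t = 4; ((!((max(t, x) + ((0 + t) * 0)) != (z + 3))) || ((z * -4) != (4 * x))) -> true; t = 13; u = 0; t = 1; return 0; agreement on 0.
An exhaustive pass over the 180 declared inputs shows identical outputs.
verdict: equivalent


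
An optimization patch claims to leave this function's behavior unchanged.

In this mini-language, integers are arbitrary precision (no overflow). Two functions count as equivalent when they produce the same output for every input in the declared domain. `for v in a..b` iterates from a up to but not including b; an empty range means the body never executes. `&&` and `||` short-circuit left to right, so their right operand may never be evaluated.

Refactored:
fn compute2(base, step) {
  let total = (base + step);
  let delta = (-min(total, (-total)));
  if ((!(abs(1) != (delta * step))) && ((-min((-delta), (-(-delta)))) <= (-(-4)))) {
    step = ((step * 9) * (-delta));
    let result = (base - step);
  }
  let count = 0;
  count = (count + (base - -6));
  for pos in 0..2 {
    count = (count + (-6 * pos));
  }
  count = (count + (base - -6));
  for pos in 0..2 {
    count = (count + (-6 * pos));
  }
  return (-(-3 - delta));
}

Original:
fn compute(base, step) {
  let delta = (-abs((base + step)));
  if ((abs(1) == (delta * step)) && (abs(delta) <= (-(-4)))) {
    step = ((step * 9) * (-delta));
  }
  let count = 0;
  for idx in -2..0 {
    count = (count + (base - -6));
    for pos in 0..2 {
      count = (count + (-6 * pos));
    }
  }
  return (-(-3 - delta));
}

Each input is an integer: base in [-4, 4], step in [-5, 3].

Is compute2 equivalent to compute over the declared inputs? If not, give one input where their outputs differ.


Take base=-4, step=-5.
compute: delta = -9; ((abs(1) == (delta * step)) && (abs(delta) <= (-(-4)))) -> false; count = 0; [idx=-2]; count = 2; [pos=0]; count = 2; [pos=1]; count = -4; [idx=-1]; count = -2; [pos=0]; count = -2; [pos=1]; count = -8; return -6
compute2: total = -9; delta = 9; ((!(abs(1) != (delta * step))) && ((-min((-delta), (-(-delta)))) <= (-(-4)))) -> false; count = 0; count = 2; [pos=0]; count = 2; [pos=1]; count = -4; count = -2; [pos=0]; count = -2; [pos=1]; count = -8; return 12
-6 != 12, so the rewrite changes behavior.
verdict: not equivalent; witness: base=-4, step=-5


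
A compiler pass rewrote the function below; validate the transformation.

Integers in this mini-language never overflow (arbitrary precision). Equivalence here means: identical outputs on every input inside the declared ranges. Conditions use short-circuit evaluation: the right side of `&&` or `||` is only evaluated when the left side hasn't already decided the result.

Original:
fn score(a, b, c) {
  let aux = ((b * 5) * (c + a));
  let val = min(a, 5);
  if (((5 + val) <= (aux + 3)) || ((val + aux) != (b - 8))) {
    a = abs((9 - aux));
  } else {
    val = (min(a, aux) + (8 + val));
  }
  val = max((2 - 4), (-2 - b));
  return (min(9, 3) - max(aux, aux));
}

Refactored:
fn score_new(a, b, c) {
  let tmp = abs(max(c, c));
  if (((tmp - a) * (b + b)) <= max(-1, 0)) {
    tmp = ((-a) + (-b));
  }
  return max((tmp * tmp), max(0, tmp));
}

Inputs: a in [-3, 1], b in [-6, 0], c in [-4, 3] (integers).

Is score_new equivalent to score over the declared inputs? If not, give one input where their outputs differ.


Not equivalent: a=-3, b=-6, c=-4 separates them (-207 vs 81).
score: aux=210, then val=-3, then (((5 + val) <= (aux + 3)) || ((val + aux) != (b - 8))) is true, then a=201, then val=4, then returns -207
score_new: tmp=4, then (((tmp - a) * (b + b)) <= max(-1, 0)) is true, then tmp=9, then returns 81
verdict: not equivalent; witness: a=-3, b=-6, c=-4


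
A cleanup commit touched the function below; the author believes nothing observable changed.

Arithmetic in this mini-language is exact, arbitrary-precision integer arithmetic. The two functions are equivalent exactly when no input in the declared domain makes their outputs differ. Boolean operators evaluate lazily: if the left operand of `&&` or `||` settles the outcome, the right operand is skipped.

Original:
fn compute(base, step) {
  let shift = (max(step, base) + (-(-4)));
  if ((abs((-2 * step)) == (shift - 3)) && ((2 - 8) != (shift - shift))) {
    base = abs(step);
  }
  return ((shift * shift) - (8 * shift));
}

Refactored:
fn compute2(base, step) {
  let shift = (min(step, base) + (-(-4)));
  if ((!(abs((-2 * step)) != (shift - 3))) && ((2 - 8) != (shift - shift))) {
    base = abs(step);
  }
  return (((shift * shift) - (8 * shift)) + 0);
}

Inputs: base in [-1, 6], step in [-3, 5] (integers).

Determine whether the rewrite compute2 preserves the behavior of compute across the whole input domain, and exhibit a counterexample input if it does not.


Consider the input base=-1, step=-3.
compute: shift becomes 3; next ((abs((-2 * step)) == (shift - 3)) && ((2 - 8) != (shift - shift))) evaluates to false; next final value -15
compute2: shift becomes 1; next ((!(abs((-2 * step)) != (shift - 3))) && ((2 - 8) != (shift - shift))) evaluates to false; next final value -7
-15 and -7 differ, so these are not the same function on this domain.
verdict: not equivalent; witness: base=-1, step=-3


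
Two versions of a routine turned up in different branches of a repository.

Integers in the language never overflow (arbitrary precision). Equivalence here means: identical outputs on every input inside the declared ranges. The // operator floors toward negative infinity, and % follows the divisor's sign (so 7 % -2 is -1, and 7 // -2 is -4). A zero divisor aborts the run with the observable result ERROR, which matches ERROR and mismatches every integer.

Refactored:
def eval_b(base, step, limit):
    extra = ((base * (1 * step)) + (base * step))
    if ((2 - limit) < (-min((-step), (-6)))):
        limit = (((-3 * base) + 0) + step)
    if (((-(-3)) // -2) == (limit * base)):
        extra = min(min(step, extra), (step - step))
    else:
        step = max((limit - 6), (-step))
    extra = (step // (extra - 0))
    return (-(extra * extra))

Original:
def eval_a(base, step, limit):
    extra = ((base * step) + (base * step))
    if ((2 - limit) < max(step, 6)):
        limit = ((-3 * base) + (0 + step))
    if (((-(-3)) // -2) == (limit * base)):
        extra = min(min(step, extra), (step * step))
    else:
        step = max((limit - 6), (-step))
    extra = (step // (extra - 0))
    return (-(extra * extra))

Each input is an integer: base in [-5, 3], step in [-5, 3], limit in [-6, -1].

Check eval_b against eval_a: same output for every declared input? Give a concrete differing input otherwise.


There is a counterexample at base=1, step=1, limit=-3: -1 on one side, ERROR on the other.
eval_a: extra := 2 | ((2 - limit) < max(step, 6)): true | limit := -2 | (((-(-3)) // -2) == (limit * base)): true | extra := 1 | extra := 1 | result -1
eval_b: extra := 2 | ((2 - limit) < (-min((-step), (-6)))): true | limit := -2 | (((-(-3)) // -2) == (limit * base)): true | extra := 0 | divide-by-zero, output ERROR
verdict: not equivalent; witness: base=1, step=1, limit=-3


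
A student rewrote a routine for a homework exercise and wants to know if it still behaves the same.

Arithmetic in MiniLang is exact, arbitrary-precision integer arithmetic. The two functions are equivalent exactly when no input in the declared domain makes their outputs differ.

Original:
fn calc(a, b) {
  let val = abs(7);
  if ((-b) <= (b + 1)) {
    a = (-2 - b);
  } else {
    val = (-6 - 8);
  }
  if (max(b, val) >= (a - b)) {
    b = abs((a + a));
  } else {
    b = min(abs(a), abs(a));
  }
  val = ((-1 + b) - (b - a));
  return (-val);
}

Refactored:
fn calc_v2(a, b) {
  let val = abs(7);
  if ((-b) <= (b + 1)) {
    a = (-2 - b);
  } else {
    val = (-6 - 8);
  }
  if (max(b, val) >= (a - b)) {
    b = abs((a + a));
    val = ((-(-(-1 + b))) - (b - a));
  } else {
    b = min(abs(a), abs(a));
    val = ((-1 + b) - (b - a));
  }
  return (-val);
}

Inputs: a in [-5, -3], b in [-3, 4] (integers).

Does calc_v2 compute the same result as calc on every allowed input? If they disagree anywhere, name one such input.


Behavior is preserved: although arithmetic usage differs, constant usage differs, statement counts differ, the outputs never diverge.
Spot check at a=-5, b=-3 — calc: val = 7; ((-b) <= (b + 1)) -> false; val = -14; (max(b, val) >= (a - b)) -> false; b = 5; val = -6; return 6. calc_v2: val = 7; ((-b) <= (b + 1)) -> false; val = -14; (max(b, val) >= (a - b)) -> false; b = 5; val = -6; return 6. Both give 6.
An exhaustive pass over the 24 declared inputs shows identical outputs.
verdict: equivalent


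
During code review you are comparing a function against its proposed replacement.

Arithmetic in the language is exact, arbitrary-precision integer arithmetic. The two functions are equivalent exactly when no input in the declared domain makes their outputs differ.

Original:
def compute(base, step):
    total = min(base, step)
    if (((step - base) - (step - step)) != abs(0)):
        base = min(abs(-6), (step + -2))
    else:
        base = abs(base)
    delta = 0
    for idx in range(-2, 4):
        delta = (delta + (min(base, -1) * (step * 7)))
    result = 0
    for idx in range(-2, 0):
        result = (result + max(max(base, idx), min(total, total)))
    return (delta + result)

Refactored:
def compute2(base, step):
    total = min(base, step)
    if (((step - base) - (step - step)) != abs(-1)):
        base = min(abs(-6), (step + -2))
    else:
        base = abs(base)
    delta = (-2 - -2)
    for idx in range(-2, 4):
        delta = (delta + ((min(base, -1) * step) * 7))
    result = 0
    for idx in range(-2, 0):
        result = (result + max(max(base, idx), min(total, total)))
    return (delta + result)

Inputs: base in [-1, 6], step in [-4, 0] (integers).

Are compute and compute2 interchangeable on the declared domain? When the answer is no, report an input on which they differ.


Try base=-1, step=-1.
compute: total := -1 | (((step - base) - (step - step)) != abs(0)): false | base := 1 | delta := 0 | iter idx=-2: | delta := 7 | iter idx=-1: | delta := 14 | iter idx=0: | delta := 21 | iter idx=1: | delta := 28 | iter idx=2: | delta := 35 | iter idx=3: | delta := 42 | result := 0 | iter idx=-2: | result := 1 | iter idx=-1: | result := 2 | result 44
compute2: total := -1 | (((step - base) - (step - step)) != abs(-1)): true | base := -3 | delta := 0 | iter idx=-2: | delta := 21 | iter idx=-1: | delta := 42 | iter idx=0: | delta := 63 | iter idx=1: | delta := 84 | iter idx=2: | delta := 105 | iter idx=3: | delta := 126 | result := 0 | iter idx=-2: | result := -1 | iter idx=-1: | result := -2 | result 124
44 vs 124 — the two versions disagree here.
verdict: not equivalent; witness: base=-1, step=-1


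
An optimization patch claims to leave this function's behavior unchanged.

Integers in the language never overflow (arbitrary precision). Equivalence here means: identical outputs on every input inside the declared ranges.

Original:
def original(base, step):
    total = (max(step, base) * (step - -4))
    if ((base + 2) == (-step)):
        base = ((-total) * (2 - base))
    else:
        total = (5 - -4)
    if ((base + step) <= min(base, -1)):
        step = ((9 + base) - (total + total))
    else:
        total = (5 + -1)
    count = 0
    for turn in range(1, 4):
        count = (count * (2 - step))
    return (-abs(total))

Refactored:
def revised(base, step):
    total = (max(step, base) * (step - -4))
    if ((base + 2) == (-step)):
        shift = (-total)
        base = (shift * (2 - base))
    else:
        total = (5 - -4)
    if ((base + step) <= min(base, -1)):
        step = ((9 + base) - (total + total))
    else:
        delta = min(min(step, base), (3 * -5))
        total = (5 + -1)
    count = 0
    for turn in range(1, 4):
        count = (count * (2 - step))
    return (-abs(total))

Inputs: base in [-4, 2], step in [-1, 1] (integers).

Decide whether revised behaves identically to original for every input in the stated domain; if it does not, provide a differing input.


Behavior is preserved: although statement counts differ, constant usage differs, min/max/abs usage differs, local variable names differ, arithmetic usage differs, the outputs never diverge.
One worked example (base=0, step=0) — original: total becomes 0; next ((base + 2) == (-step)) evaluates to false; next total becomes 9; next ((base + step) <= min(base, -1)) evaluates to false; next total becomes 4; next count becomes 0; next at turn=1:; next count becomes 0; next at turn=2:; next count becomes 0; next at turn=3:; next count becomes 0; next final value -4; revised: total becomes 0; next ((base + 2) == (-step)) evaluates to false; next total becomes 9; next ((base + step) <= min(base, -1)) evaluates to false; next delta becomes -15; next total becomes 4; next count becomes 0; next at turn=1:; next count becomes 0; next at turn=2:; next count becomes 0; next at turn=3:; next count becomes 0; next final value -4; agreement on -4.
Sweeping the whole domain (21 inputs) finds no disagreement.
verdict: equivalent


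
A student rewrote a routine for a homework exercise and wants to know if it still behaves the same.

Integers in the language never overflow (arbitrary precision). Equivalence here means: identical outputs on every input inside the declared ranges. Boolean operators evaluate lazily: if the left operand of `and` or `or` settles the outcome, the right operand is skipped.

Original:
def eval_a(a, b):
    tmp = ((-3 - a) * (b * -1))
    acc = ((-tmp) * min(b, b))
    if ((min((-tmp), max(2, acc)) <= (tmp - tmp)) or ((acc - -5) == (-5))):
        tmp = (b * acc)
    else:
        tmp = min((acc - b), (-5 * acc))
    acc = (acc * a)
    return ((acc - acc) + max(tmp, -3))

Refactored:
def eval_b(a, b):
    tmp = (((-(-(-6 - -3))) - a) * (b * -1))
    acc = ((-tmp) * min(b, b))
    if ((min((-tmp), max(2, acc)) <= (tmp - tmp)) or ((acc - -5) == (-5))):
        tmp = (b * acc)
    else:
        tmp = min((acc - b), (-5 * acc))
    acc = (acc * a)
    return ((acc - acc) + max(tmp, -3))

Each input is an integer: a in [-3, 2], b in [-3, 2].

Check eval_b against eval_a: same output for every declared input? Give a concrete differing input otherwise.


Differences: arithmetic usage differs; constant usage differs — yet all 36 inputs agree.
verdict: equivalent


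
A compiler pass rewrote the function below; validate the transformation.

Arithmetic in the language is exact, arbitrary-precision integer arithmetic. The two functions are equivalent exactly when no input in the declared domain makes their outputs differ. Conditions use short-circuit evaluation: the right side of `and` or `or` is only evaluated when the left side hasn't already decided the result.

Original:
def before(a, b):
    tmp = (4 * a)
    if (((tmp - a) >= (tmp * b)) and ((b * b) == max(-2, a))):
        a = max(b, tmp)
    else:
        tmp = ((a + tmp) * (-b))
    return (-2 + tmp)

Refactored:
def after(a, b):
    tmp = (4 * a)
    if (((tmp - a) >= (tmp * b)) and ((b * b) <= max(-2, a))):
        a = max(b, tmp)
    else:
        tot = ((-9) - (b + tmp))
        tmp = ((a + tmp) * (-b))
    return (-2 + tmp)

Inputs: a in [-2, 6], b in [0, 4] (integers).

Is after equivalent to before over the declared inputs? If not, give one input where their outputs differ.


Take a=1, b=0.
before: tmp = 4; (((tmp - a) >= (tmp * b)) and ((b * b) == max(-2, a))) -> false; tmp = 0; return -2
after: tmp = 4; (((tmp - a) >= (tmp * b)) and ((b * b) <= max(-2, a))) -> true; a = 4; return 2
-2 against 2: the behavior changed.
verdict: not equivalent; witness: a=1, b=0


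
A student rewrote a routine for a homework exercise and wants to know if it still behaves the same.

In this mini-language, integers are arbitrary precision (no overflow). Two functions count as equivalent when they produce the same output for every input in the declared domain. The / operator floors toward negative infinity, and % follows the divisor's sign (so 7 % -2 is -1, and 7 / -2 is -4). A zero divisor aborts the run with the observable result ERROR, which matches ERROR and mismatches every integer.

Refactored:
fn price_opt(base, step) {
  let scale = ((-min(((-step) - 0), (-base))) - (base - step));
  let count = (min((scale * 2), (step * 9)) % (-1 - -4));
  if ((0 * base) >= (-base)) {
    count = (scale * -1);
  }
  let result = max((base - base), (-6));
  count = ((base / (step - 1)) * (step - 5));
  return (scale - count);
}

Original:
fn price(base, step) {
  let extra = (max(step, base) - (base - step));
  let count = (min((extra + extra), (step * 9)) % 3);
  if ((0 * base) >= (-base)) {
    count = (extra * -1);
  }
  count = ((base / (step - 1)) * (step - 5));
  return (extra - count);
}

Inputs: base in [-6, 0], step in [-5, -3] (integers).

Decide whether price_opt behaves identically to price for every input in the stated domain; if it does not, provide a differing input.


Equivalent — the differences include arithmetic usage differs; and statement counts differ; and constant usage differs; and min/max/abs usage differs; and local variable names differ, yet no declared input distinguishes the two.
As a probe, take base=-1, step=-4: price runs extra becomes -4; next count becomes 0; next ((0 * base) >= (-base)) evaluates to false; next count becomes 0; next final value -4; price_opt runs scale becomes -4; next count becomes 0; next ((0 * base) >= (-base)) evaluates to false; next result becomes 0; next count becomes 0; next final value -4; both end at -4.
An exhaustive pass over the 21 declared inputs shows identical outputs.
verdict: equivalent


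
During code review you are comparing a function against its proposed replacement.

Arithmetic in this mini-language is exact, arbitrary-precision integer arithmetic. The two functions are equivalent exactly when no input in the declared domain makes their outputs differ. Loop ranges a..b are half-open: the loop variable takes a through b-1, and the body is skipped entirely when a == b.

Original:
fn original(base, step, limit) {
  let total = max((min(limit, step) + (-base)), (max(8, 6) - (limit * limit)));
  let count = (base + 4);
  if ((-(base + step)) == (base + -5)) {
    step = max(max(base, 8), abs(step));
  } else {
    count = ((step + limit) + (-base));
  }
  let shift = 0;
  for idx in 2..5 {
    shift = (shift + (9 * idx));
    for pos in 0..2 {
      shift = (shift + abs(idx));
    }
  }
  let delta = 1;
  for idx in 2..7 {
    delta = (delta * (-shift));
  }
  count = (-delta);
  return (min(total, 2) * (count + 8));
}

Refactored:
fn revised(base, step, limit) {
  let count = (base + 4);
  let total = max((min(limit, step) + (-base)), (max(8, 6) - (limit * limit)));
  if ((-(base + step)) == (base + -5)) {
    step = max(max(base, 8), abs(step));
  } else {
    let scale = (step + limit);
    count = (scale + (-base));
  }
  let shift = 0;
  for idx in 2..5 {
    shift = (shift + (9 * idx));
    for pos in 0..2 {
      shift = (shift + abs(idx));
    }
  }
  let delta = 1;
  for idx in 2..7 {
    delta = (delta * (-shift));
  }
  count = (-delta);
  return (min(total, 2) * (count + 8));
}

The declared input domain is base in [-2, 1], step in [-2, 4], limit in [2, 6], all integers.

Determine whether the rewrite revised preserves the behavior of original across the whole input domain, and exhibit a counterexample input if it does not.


Although local variable names differ; and statement counts differ, 140/140 inputs agree.
verdict: equivalent


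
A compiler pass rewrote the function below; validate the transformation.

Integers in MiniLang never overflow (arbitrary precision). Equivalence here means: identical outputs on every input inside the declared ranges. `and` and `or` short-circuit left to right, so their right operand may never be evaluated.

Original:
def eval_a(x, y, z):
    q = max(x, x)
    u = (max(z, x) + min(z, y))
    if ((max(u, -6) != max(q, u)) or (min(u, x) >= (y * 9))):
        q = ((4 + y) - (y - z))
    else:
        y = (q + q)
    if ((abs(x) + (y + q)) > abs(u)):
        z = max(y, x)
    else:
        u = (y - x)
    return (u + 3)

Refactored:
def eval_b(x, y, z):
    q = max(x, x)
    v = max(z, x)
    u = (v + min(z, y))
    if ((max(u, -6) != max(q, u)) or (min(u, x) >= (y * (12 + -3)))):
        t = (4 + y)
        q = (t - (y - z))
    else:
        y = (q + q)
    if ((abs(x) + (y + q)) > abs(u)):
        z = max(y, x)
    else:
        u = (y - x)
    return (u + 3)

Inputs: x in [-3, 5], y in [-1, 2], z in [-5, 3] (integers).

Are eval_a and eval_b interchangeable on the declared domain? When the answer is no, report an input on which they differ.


Although statement counts differ, local variable names differ, constant usage differs, arithmetic usage differs, 324/324 inputs agree.
verdict: equivalent


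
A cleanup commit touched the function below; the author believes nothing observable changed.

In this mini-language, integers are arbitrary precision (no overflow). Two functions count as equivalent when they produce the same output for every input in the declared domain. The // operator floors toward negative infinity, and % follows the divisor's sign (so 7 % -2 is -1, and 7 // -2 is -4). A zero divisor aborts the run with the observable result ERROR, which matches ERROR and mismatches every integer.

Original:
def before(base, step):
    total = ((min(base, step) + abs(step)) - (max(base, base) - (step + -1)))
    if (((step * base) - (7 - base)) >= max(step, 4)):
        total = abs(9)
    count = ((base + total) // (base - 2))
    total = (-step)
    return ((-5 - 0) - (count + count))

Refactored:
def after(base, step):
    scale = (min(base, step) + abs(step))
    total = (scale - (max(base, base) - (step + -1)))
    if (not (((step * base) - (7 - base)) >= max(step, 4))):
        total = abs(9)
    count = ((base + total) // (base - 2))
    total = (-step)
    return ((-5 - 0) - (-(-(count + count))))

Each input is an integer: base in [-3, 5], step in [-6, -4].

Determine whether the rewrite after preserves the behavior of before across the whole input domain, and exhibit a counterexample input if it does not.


Evaluate both at base=-3, step=-6.
before: total=-4, then (((step * base) - (7 - base)) >= max(step, 4)) is true, then total=9, then count=-2, then total=6, then returns -1
after: scale=0, then total=-4, then (not (((step * base) - (7 - base)) >= max(step, 4))) is false, then count=1, then total=6, then returns -7
-1 against -7: the behavior changed.
verdict: not equivalent; witness: base=-3, step=-6


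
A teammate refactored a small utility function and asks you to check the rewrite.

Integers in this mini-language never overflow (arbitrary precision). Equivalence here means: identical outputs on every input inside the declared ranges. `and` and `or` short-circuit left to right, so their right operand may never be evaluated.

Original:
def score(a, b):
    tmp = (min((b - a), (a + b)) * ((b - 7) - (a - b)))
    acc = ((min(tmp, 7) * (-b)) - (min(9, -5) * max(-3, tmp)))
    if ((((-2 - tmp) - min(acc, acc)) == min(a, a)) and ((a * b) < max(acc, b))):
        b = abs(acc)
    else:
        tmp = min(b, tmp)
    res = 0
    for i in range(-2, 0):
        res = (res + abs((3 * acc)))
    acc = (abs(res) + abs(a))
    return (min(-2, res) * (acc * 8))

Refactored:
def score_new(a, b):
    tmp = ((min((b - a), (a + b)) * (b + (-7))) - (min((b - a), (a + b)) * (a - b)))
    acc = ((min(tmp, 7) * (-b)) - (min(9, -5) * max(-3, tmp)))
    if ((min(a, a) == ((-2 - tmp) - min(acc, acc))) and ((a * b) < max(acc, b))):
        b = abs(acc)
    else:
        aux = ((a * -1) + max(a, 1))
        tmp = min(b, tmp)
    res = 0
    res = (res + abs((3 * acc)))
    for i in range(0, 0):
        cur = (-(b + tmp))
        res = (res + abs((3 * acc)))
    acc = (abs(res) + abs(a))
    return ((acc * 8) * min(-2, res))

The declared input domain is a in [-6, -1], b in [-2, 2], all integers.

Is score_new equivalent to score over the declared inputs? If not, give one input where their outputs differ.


Evaluate both at a=-6, b=-2.
score: tmp=40, then acc=214, then ((((-2 - tmp) - min(acc, acc)) == min(a, a)) and ((a * b) < max(acc, b))) is false, then tmp=-2, then res=0, then (i=-2), then res=642, then (i=-1), then res=1284, then acc=1290, then returns -20640
score_new: tmp=40, then acc=214, then ((min(a, a) == ((-2 - tmp) - min(acc, acc))) and ((a * b) < max(acc, b))) is false, then aux=7, then tmp=-2, then res=0, then res=642, then the loop over i runs zero times, then acc=648, then returns -10368
-20640 and -10368 differ, so these are not the same function on this domain.
verdict: not equivalent; witness: a=-6, b=-2


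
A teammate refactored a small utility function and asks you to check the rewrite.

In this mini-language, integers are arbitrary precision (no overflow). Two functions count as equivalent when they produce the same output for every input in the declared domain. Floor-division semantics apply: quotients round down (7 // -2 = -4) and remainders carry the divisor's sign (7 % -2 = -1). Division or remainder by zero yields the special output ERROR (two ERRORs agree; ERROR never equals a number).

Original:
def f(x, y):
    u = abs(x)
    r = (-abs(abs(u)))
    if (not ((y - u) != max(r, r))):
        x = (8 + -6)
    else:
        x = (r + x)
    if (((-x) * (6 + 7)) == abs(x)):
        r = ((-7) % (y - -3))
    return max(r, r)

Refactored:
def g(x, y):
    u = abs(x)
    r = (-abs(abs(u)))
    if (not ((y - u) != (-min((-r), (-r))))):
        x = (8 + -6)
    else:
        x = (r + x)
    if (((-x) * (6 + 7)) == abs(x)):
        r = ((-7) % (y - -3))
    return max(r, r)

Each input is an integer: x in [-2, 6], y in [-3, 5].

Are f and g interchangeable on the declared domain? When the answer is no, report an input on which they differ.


Equivalent — the differences include min/max/abs usage differs, yet no declared input distinguishes the two.
One worked example (x=0, y=4) — f: u := 0 | r := 0 | (not ((y - u) != max(r, r))): false | x := 0 | (((-x) * (6 + 7)) == abs(x)): true | r := 0 | result 0; g: u := 0 | r := 0 | (not ((y - u) != (-min((-r), (-r))))): false | x := 0 | (((-x) * (6 + 7)) == abs(x)): true | r := 0 | result 0; agreement on 0.
An exhaustive pass over the 81 declared inputs shows identical outputs.
verdict: equivalent


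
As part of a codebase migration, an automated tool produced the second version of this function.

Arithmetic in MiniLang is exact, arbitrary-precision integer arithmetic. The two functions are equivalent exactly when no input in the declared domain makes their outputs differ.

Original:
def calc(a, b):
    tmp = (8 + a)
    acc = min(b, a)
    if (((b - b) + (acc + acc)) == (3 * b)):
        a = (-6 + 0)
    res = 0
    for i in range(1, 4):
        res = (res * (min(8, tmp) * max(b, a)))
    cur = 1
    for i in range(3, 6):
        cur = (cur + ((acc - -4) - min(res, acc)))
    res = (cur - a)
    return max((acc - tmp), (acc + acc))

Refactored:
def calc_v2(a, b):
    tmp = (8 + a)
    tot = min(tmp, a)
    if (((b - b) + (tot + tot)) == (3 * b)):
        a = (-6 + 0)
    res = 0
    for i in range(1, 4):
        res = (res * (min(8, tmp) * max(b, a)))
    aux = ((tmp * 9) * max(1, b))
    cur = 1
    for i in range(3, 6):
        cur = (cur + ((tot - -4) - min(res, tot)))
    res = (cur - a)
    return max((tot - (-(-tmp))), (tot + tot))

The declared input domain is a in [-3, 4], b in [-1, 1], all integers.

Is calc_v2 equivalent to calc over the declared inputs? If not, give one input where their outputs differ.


The rewrite breaks on a=0, b=-1, where the results are -2 and 0.
calc: tmp := 8 | acc := -1 | (((b - b) + (acc + acc)) == (3 * b)): false | res := 0 | iter i=1: | res := 0 | iter i=2: | res := 0 | iter i=3: | res := 0 | cur := 1 | iter i=3: | cur := 5 | iter i=4: | cur := 9 | iter i=5: | cur := 13 | res := 13 | result -2
calc_v2: tmp := 8 | tot := 0 | (((b - b) + (tot + tot)) == (3 * b)): false | res := 0 | iter i=1: | res := 0 | iter i=2: | res := 0 | iter i=3: | res := 0 | aux := 72 | cur := 1 | iter i=3: | cur := 5 | iter i=4: | cur := 9 | iter i=5: | cur := 13 | res := 13 | result 0
verdict: not equivalent; witness: a=0, b=-1


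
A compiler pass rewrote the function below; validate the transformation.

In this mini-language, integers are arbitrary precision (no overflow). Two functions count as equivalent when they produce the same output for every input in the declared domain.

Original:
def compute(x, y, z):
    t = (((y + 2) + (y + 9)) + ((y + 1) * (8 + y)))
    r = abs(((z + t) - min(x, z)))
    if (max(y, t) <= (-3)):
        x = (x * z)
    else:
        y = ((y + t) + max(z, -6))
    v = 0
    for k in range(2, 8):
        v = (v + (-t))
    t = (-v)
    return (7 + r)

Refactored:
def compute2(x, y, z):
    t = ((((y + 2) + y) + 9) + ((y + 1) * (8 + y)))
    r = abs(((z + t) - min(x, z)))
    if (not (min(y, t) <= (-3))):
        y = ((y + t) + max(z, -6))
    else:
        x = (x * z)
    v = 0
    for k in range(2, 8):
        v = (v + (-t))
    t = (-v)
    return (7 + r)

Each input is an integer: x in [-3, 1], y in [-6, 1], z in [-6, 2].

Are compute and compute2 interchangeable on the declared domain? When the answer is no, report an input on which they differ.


The suspicious edit (`max(y, t)` became `min(y, t)`) never changes the result for any input inside the declared domain; all 360 inputs agree.
verdict: equivalent


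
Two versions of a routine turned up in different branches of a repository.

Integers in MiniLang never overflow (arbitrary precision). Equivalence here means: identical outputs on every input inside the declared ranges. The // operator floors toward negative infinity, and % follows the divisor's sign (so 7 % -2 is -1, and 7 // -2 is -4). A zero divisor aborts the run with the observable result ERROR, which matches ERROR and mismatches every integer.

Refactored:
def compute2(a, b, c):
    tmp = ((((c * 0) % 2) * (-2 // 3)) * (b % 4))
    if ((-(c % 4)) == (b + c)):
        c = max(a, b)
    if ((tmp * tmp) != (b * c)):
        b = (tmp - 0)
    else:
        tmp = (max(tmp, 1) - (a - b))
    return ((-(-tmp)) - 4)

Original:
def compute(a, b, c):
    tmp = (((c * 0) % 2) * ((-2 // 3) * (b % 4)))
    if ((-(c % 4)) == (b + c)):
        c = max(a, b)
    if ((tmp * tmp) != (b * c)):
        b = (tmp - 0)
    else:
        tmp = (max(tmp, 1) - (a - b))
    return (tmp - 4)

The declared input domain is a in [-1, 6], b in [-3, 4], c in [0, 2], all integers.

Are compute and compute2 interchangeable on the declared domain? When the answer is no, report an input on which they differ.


Equivalent — the differences include same computation, different form, yet no declared input distinguishes the two.
Spot check at a=3, b=1, c=1 — compute: tmp := 0 | ((-(c % 4)) == (b + c)): false | ((tmp * tmp) != (b * c)): true | b := 0 | result -4. compute2: tmp := 0 | ((-(c % 4)) == (b + c)): false | ((tmp * tmp) != (b * c)): true | b := 0 | result -4. Both give -4.
An exhaustive pass over the 192 declared inputs shows identical outputs.
verdict: equivalent


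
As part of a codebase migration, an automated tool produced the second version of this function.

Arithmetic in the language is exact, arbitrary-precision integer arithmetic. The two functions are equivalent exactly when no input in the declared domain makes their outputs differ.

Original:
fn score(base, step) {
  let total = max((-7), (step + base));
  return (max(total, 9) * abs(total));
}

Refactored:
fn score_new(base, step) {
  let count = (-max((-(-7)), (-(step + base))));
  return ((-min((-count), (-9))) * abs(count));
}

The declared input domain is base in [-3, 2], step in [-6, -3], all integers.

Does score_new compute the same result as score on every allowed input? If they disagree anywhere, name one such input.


Take base=-3, step=-6.
score: total := -7 | result 63
score_new: count := -9 | result 81
63 != 81, so the rewrite changes behavior.
verdict: not equivalent; witness: base=-3, step=-6


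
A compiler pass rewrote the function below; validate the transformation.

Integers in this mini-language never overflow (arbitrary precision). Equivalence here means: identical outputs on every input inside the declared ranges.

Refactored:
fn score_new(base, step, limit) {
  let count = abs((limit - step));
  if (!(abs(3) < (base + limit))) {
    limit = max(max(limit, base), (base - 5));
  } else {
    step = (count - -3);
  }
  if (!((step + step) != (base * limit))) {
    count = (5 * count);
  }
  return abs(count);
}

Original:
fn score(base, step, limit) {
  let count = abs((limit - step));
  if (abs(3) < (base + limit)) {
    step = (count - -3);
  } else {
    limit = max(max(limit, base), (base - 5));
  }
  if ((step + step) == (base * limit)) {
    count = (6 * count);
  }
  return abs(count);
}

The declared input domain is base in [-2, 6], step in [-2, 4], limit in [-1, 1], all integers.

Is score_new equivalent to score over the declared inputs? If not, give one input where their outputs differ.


At base=-2, step=-1, limit=1: score gives 12, score_new gives 10.
verdict: not equivalent; witness: base=-2, step=-1, limit=1


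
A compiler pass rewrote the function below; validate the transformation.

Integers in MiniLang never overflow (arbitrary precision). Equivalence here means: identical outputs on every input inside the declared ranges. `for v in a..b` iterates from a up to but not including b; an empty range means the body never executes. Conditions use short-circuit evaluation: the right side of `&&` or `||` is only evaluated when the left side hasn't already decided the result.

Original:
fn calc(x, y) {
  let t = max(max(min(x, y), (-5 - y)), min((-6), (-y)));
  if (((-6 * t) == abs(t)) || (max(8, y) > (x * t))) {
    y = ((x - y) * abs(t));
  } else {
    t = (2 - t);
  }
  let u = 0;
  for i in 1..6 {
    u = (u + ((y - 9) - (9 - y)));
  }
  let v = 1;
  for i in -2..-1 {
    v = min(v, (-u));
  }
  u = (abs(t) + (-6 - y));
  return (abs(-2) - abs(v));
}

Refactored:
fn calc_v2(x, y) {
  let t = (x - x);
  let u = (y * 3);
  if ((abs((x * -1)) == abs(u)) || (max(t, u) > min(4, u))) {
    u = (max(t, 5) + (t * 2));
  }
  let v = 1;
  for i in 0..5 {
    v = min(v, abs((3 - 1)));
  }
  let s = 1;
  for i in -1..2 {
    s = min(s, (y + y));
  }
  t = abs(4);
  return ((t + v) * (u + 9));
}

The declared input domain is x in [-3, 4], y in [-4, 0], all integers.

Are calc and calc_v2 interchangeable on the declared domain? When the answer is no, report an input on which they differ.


Take x=-3, y=-4.
calc: t = -1; (((-6 * t) == abs(t)) || (max(8, y) > (x * t))) -> true; y = 1; u = 0; [i=1]; u = -16; [i=2]; u = -32; [i=3]; u = -48; [i=4]; u = -64; [i=5]; u = -80; v = 1; [i=-2]; v = 1; u = -6; return 1
calc_v2: t = 0; u = -12; ((abs((x * -1)) == abs(u)) || (max(t, u) > min(4, u))) -> true; u = 5; v = 1; [i=0]; v = 1; [i=1]; v = 1; [i=2]; v = 1; [i=3]; v = 1; [i=4]; v = 1; s = 1; [i=-1]; s = -8; [i=0]; s = -8; [i=1]; s = -8; t = 4; return 70
1 and 70 differ, so these are not the same function on this domain.
verdict: not equivalent; witness: x=-3, y=-4


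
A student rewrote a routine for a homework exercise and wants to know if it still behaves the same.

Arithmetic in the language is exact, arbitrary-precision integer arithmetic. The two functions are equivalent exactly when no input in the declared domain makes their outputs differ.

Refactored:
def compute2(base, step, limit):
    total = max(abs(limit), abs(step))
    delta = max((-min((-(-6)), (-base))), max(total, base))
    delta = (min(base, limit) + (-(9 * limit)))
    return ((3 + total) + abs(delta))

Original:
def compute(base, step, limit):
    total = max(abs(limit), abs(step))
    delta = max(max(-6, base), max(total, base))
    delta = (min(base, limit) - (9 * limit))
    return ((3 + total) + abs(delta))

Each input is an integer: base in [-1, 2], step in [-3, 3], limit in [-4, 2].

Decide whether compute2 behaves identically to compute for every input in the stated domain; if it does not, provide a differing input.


Equivalent — the differences include arithmetic usage differs; and min/max/abs usage differs, yet no declared input distinguishes the two.
One worked example (base=0, step=-1, limit=-4) — compute: total=4, then delta=4, then delta=32, then returns 39; compute2: total=4, then delta=4, then delta=32, then returns 39; agreement on 39.
An exhaustive pass over the 196 declared inputs shows identical outputs.
verdict: equivalent


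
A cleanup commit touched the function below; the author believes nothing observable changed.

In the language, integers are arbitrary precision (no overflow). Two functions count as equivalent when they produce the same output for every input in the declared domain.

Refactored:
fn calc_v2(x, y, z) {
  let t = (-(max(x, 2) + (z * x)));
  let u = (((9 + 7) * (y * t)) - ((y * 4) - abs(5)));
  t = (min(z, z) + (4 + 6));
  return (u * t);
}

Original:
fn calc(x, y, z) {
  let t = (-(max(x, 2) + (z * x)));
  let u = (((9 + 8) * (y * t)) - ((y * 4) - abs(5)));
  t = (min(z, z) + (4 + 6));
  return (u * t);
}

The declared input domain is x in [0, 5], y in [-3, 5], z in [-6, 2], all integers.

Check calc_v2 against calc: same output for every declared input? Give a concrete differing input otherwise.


Try x=0, y=-3, z=-6.
calc: t := -2 | u := 119 | t := 4 | result 476
calc_v2: t := -2 | u := 113 | t := 4 | result 452
476 against 452: the behavior changed.
verdict: not equivalent; witness: x=0, y=-3, z=-6


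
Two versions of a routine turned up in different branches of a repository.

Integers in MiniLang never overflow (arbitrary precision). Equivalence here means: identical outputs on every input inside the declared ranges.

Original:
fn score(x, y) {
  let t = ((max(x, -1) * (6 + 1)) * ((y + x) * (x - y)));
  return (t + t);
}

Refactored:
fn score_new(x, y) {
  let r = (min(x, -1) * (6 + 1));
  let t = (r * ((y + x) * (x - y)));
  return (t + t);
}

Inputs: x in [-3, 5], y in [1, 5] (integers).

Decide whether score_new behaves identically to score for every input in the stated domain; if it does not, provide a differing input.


Not equivalent: x=-3, y=1 separates them (-112 vs -336).
score: t := -56 | result -112
score_new: r := -21 | t := -168 | result -336
verdict: not equivalent; witness: x=-3, y=1


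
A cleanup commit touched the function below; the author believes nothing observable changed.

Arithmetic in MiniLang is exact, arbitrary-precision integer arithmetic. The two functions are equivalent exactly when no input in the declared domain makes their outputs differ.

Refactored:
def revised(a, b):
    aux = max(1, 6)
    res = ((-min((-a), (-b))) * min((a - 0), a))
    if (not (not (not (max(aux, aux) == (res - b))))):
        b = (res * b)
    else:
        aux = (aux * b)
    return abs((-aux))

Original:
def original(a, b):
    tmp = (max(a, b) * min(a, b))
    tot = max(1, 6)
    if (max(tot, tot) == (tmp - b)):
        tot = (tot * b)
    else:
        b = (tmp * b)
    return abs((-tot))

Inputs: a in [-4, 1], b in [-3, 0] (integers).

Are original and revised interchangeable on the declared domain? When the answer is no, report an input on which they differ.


Not equivalent: a=-1, b=-3 separates them (18 vs 6).
original: tmp := 3 | tot := 6 | (max(tot, tot) == (tmp - b)): true | tot := -18 | result 18
revised: aux := 6 | res := 1 | (not (not (not (max(aux, aux) == (res - b))))): true | b := -3 | result 6
verdict: not equivalent; witness: a=-1, b=-3
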